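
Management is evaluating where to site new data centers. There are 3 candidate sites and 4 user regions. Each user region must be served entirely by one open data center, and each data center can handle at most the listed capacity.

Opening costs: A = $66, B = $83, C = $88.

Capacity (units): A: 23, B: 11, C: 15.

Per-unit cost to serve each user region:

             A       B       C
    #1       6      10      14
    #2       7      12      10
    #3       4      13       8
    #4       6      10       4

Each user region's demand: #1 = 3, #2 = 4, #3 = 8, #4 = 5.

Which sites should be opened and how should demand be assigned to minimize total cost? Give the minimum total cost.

Open {A}: #1→A 6·3=18, #2→A 7·4=28, #3→A 4·8=32, #4→A 6·5=30.
Loads: A carries 20/23. Service 108; fixed 66; total 174.
Next best feasible plan costs 252.

Minimum total cost: 174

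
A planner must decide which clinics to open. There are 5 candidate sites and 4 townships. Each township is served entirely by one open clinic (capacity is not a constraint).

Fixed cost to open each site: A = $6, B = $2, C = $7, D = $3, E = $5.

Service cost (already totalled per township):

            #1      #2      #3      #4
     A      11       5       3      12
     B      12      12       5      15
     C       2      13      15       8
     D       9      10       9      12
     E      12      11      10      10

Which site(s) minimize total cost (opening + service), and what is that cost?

For any fixed open set, each township goes to its cheapest open site; total = fixed + service.
{A, C}: #1→C 2, #2→A 5, #3→A 3, #4→C 8. Service 18; fixed 13; total 31.
{A, B, C}: service 18 + fixed 15 = 33
{A, C, D}: service 18 + fixed 16 = 34
{A, B, C, D, E}: #1→C 2, #2→A 5, #3→A 3, #4→C 8. Service 18; fixed 23; total 41.
No other subset beats 31.

Open A and C; minimum total cost 31.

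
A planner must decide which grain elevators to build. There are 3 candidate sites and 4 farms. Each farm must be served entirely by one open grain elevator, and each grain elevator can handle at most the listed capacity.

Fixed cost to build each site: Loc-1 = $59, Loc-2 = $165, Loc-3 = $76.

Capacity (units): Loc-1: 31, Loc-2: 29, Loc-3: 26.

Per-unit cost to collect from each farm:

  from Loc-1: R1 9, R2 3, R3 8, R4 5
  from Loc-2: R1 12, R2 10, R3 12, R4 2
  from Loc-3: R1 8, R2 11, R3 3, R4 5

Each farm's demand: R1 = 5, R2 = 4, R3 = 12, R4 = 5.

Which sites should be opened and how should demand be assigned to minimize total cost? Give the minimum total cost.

Open {Loc-3}: R1→Loc-3 8·5=40, R2→Loc-3 11·4=44, R3→Loc-3 3·12=36, R4→Loc-3 5·5=25.
Loads: Loc-3 carries 26/26. Service 145; fixed 76; total 221.
Next best feasible plan costs 237.

Minimum total cost: 221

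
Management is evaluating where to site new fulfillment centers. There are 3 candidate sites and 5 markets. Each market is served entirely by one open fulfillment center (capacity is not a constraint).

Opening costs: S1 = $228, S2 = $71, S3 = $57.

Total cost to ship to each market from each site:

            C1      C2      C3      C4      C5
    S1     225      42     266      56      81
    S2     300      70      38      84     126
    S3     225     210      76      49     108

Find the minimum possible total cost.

For any fixed open set, each market goes to its cheapest open site; total = fixed + service.
{S2, S3}: C1→S3 225, C2→S2 70, C3→S2 38, C4→S3 49, C5→S3 108. Service 490; fixed 128; total 618.
{S2}: C1→S2 300, C2→S2 70, C3→S2 38, C4→S2 84, C5→S2 126. Service 618; fixed 71; total 689.
{S3}: service 668 + fixed 57 = 725
{S1, S2, S3}: C1→S1 225, C2→S1 42, C3→S2 38, C4→S3 49, C5→S1 81. Service 435; fixed 356; total 791.
(All 7 nonempty subsets were checked; S2 and S3 is lowest.)

Minimum total cost: 618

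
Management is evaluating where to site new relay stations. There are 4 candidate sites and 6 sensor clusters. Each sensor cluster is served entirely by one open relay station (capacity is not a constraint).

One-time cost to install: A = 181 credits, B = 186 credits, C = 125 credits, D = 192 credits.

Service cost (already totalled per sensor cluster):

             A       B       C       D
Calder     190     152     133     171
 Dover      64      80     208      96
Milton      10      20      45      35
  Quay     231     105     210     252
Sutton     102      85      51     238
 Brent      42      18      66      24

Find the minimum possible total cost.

For any fixed open set, each sensor cluster goes to its cheapest open site; total = fixed + service.
{B}: Calder→B 152, Dover→B 80, Milton→B 20, Quay→B 105, Sutton→B 85, Brent→B 18. Service 460; fixed 186; total 646.
{B, C}: Calder→C 133, Dover→B 80, Milton→B 20, Quay→B 105, Sutton→C 51, Brent→B 18. Service 407; fixed 311; total 718.
{A, B}: service 434 + fixed 367 = 801
{A, B, C, D}: service 381 + fixed 684 = 1065
No other subset beats 646.

Minimum total cost: 646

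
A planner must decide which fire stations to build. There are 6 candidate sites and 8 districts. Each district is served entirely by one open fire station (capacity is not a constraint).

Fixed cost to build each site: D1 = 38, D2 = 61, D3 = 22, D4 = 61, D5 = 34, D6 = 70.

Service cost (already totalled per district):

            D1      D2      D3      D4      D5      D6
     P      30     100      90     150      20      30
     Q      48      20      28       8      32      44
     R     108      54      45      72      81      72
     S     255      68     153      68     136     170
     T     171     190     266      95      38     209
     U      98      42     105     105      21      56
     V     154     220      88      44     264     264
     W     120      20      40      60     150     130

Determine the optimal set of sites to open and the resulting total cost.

For any fixed open set, each district goes to its cheapest open site; total = fixed + service.
{D3, D4, D5}: P→D5 20, Q→D4 8, R→D3 45, S→D4 68, T→D5 38, U→D5 21, V→D4 44, W→D3 40. Service 284; fixed 117; total 401.
{D4, D5}: service 331 + fixed 95 = 426
{D2, D4, D5}: service 273 + fixed 156 = 429
{D1, D2, D3, D4, D5, D6}: service 264 + fixed 286 = 550
No other subset beats 401.

Open D3, D4 and D5; minimum total cost 401.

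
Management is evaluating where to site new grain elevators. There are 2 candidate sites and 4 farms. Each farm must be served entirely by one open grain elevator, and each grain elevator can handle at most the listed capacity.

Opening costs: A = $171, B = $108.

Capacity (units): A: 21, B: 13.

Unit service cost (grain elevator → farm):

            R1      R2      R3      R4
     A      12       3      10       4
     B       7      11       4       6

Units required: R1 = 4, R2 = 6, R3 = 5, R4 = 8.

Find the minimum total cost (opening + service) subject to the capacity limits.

Open {A, B}: R1→B 7·4=28, R2→A 3·6=18, R3→B 4·5=20, R4→A 4·8=32.
Loads: A carries 14/21, B carries 9/13. Service 98; fixed 279; total 377.
Next best feasible plan costs 397.

Minimum total cost: 377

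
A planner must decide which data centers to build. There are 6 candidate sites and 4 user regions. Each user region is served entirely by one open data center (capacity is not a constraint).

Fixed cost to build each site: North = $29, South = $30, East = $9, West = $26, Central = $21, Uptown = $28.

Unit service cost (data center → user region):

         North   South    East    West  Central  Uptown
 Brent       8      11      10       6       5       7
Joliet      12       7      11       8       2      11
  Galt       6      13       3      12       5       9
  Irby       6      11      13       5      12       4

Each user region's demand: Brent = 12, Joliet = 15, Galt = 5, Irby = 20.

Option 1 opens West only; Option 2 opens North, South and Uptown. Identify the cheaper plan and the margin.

Option 1 is cheaper by 8.

Option 1: {West}: Brent→West 6·12=72, Joliet→West 8·15=120, Galt→West 12·5=60, Irby→West 5·20=100. Service 352; fixed 26; total 378.
Option 2: {North, South, Uptown}: Brent→Uptown 7·12=84, Joliet→South 7·15=105, Galt→North 6·5=30, Irby→Uptown 4·20=80. Service 299; fixed 87; total 386.
Difference: |378 − 386| = 8.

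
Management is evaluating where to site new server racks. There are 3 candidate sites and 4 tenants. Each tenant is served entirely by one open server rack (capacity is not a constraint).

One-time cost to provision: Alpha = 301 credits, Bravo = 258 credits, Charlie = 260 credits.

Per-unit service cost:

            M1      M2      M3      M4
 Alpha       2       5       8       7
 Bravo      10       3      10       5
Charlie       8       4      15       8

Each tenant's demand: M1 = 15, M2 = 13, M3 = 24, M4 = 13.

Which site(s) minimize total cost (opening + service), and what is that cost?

Open Alpha only; minimum total cost 679.

For any fixed open set, each tenant goes to its cheapest open site; total = fixed + service.
{Alpha}: M1→Alpha 2·15=30, M2→Alpha 5·13=65, M3→Alpha 8·24=192, M4→Alpha 7·13=91. Service 378; fixed 301; total 679.
{Bravo}: service 494 + fixed 258 = 752
{Alpha, Bravo}: service 326 + fixed 559 = 885
{Alpha, Bravo, Charlie}: service 326 + fixed 819 = 1145
(All 7 nonempty subsets were checked; Alpha only is lowest.)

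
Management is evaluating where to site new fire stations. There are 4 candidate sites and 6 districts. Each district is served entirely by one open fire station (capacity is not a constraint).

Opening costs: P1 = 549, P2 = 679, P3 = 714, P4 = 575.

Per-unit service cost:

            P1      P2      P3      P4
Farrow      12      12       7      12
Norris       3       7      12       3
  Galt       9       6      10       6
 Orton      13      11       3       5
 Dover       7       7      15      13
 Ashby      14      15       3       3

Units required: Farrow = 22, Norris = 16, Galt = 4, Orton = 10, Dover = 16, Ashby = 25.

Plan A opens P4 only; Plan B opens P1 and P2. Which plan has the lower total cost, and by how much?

Plan A is cheaper by 892.

Plan A: {P4}: Farrow→P4 12·22=264, Norris→P4 3·16=48, Galt→P4 6·4=24, Orton→P4 5·10=50, Dover→P4 13·16=208, Ashby→P4 3·25=75. Service 669; fixed 575; total 1244.
Plan B: {P1, P2}: Farrow→P1 12·22=264, Norris→P1 3·16=48, Galt→P2 6·4=24, Orton→P2 11·10=110, Dover→P1 7·16=112, Ashby→P1 14·25=350. Service 908; fixed 1228; total 2136.
Difference: |1244 − 2136| = 892.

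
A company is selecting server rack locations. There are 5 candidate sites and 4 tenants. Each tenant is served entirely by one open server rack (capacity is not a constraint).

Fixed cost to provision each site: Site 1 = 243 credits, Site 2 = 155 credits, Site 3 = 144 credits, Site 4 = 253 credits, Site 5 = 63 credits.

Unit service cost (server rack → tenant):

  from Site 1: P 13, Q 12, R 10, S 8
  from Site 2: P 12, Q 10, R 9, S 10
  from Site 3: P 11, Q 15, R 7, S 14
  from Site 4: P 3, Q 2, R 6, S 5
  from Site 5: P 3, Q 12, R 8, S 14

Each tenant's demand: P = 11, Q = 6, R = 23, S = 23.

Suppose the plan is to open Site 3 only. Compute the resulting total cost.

Total cost: 838

Each tenant is assigned to its cheapest site among the open ones.
{Site 3}: P→Site 3 11·11=121, Q→Site 3 15·6=90, R→Site 3 7·23=161, S→Site 3 14·23=322. Service 694; fixed 144; total 838.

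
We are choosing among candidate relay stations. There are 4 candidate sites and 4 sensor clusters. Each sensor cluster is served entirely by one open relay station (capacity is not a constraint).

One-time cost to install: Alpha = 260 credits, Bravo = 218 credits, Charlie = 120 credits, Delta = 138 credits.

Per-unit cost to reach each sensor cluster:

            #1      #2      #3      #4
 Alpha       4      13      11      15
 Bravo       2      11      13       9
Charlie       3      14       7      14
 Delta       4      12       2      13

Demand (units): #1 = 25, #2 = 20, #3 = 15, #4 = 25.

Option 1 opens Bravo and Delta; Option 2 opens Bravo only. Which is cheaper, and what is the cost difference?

Option 1 is cheaper by 27.

Option 1: {Bravo, Delta}: #1→Bravo 2·25=50, #2→Bravo 11·20=220, #3→Delta 2·15=30, #4→Bravo 9·25=225. Service 525; fixed 356; total 881.
Option 2: {Bravo}: #1→Bravo 2·25=50, #2→Bravo 11·20=220, #3→Bravo 13·15=195, #4→Bravo 9·25=225. Service 690; fixed 218; total 908.
Difference: |881 − 908| = 27.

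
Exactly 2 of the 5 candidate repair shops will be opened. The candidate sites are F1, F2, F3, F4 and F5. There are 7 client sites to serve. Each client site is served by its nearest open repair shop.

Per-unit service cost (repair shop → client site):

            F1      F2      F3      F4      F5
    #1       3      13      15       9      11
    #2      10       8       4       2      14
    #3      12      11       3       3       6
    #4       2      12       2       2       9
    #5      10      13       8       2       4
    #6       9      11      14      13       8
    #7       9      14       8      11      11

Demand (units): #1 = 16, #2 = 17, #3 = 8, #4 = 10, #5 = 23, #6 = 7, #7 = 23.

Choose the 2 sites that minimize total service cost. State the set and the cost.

With exactly 2 open, each client site uses its cheapest among the chosen.
{F1, F4}: #1→F1 3·16=48, #2→F4 2·17=34, #3→F4 3·8=24, #4→F1 2·10=20, #5→F4 2·23=46, #6→F1 9·7=63, #7→F1 9·23=207. Service cost 442.
{F3, F4}: service cost 543
{F4, F5}: service cost 577
Among all 10 size-2 choices, {F1, F4} is lowest.

Choose F1 and F4; total service cost 442.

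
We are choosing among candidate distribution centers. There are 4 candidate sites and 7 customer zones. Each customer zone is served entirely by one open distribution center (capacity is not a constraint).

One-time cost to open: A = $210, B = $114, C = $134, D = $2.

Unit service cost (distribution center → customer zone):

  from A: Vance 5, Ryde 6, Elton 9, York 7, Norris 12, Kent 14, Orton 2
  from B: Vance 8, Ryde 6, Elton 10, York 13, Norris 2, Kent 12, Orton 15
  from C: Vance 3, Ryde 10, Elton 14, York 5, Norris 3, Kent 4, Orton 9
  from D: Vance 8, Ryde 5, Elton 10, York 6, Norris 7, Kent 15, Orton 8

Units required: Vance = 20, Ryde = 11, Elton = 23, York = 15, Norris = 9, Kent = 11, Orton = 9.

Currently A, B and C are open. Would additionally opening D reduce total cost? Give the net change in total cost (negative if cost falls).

Yes — net change −9 (cost falls by 9).

Current service cost with {A, B, C}: 488.
Adding D: each customer zone re-picks its cheapest; new service cost 477, saving 11.
Extra fixed cost: 2. Net change = 2 − 11 = -9.
(Totals: 946 → 937.)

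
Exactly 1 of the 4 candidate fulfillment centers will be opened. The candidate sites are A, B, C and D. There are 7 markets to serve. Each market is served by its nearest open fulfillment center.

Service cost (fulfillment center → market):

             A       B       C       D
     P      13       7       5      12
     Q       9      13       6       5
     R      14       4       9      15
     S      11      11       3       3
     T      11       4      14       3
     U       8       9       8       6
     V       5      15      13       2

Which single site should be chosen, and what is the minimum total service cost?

With exactly 1 open, each market uses its cheapest among the chosen.
{D}: P→D 12, Q→D 5, R→D 15, S→D 3, T→D 3, U→D 6, V→D 2. Service cost 46.
{C}: service cost 58
{B}: service cost 63
Among all 4 size-1 choices, {D} is lowest.

Choose D only; total service cost 46.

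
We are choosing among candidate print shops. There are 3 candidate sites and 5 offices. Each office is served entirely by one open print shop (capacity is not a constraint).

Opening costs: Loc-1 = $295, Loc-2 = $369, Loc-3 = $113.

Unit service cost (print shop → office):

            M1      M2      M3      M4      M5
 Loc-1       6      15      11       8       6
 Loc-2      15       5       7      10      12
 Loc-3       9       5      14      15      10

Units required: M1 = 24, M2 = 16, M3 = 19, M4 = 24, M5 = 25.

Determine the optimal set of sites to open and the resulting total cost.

Open Loc-1 and Loc-3; minimum total cost 1183.

For any fixed open set, each office goes to its cheapest open site; total = fixed + service.
{Loc-1, Loc-3}: M1→Loc-1 6·24=144, M2→Loc-3 5·16=80, M3→Loc-1 11·19=209, M4→Loc-1 8·24=192, M5→Loc-1 6·25=150. Service 775; fixed 408; total 1183.
{Loc-1}: service 935 + fixed 295 = 1230
{Loc-3}: service 1172 + fixed 113 = 1285
{Loc-1, Loc-2, Loc-3}: service 699 + fixed 777 = 1476
No other subset beats 1183.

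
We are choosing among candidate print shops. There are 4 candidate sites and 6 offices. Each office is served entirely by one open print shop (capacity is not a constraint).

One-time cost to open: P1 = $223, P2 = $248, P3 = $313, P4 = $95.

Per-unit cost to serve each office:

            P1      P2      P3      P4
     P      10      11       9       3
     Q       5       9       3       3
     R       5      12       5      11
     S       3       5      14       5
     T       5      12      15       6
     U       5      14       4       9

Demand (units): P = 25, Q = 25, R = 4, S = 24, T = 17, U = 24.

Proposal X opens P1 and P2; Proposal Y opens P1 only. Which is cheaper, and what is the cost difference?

Proposal Y is cheaper by 248.

Proposal X: {P1, P2}: P→P1 10·25=250, Q→P1 5·25=125, R→P1 5·4=20, S→P1 3·24=72, T→P1 5·17=85, U→P1 5·24=120. Service 672; fixed 471; total 1143.
Proposal Y: {P1}: P→P1 10·25=250, Q→P1 5·25=125, R→P1 5·4=20, S→P1 3·24=72, T→P1 5·17=85, U→P1 5·24=120. Service 672; fixed 223; total 895.
Difference: |1143 − 895| = 248.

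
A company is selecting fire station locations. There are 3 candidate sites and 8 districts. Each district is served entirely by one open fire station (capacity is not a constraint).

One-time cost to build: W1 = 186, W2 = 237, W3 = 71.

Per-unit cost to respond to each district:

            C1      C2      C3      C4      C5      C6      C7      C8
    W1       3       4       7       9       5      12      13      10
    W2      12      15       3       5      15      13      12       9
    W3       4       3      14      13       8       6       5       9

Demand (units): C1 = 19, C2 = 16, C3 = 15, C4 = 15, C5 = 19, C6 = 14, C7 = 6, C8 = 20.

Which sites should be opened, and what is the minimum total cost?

For any fixed open set, each district goes to its cheapest open site; total = fixed + service.
{W1, W3}: C1→W1 3·19=57, C2→W3 3·16=48, C3→W1 7·15=105, C4→W1 9·15=135, C5→W1 5·19=95, C6→W3 6·14=84, C7→W3 5·6=30, C8→W3 9·20=180. Service 734; fixed 257; total 991.
{W2, W3}: service 690 + fixed 308 = 998
{W3}: service 975 + fixed 71 = 1046
{W1, W2, W3}: service 614 + fixed 494 = 1108
(All 7 nonempty subsets were checked; W1 and W3 is lowest.)

Open W1 and W3; minimum total cost 991.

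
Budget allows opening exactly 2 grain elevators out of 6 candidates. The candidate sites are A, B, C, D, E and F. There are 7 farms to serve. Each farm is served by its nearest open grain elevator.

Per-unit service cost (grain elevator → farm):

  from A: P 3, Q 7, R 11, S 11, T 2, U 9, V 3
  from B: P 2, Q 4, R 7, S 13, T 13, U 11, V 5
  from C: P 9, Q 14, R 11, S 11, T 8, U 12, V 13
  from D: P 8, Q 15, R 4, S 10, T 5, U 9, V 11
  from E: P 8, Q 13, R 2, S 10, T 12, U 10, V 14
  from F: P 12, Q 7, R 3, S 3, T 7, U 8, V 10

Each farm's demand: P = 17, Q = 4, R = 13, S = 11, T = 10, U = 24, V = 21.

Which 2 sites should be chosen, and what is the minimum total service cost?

Choose A and F; total service cost 426.

With exactly 2 open, each farm uses its cheapest among the chosen.
{A, F}: P→A 3·17=51, Q→A 7·4=28, R→F 3·13=39, S→F 3·11=33, T→A 2·10=20, U→F 8·24=192, V→A 3·21=63. Service cost 426.
{B, F}: service cost 489
{A, E}: service cost 514
Among all 15 size-2 choices, {A, F} is lowest.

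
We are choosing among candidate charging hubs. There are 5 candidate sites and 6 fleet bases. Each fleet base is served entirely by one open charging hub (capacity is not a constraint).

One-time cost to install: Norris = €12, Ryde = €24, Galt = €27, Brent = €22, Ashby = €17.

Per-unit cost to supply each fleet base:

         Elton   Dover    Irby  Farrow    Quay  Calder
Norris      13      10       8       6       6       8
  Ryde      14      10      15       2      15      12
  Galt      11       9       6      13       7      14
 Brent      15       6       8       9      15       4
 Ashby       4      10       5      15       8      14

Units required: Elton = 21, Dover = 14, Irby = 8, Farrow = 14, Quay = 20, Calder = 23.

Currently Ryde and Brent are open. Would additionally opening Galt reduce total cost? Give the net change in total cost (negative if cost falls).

Yes — net change −212 (cost falls by 212).

Current service cost with {Ryde, Brent}: 862.
Adding Galt: each fleet base re-picks its cheapest; new service cost 623, saving 239.
Extra fixed cost: 27. Net change = 27 − 239 = -212.
(Totals: 908 → 696.)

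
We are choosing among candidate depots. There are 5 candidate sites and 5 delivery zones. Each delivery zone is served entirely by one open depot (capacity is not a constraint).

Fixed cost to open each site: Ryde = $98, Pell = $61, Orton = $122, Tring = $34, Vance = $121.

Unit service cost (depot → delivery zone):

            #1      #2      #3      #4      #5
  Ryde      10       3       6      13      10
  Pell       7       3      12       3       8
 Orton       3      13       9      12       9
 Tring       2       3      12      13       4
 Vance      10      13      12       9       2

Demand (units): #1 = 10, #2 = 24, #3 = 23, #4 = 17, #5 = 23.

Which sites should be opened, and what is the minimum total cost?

Open Ryde, Pell and Tring; minimum total cost 566.

For any fixed open set, each delivery zone goes to its cheapest open site; total = fixed + service.
{Ryde, Pell, Tring}: #1→Tring 2·10=20, #2→Ryde 3·24=72, #3→Ryde 6·23=138, #4→Pell 3·17=51, #5→Tring 4·23=92. Service 373; fixed 193; total 566.
{Pell, Tring}: service 511 + fixed 95 = 606
{Ryde, Pell, Tring, Vance}: #1→Tring 2·10=20, #2→Ryde 3·24=72, #3→Ryde 6·23=138, #4→Pell 3·17=51, #5→Vance 2·23=46. Service 327; fixed 314; total 641.
{Ryde, Pell, Orton, Tring, Vance}: #1→Tring 2·10=20, #2→Ryde 3·24=72, #3→Ryde 6·23=138, #4→Pell 3·17=51, #5→Vance 2·23=46. Service 327; fixed 436; total 763.
No other subset beats 566.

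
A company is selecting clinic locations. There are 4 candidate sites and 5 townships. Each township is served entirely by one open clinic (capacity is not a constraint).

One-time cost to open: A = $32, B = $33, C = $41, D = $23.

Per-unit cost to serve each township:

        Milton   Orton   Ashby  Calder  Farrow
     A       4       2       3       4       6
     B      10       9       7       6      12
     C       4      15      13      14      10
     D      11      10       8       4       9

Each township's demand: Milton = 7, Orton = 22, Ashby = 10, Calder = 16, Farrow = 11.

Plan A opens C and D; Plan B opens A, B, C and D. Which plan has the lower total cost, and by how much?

Plan B is cheaper by 194.

Plan A: {C, D}: Milton→C 4·7=28, Orton→D 10·22=220, Ashby→D 8·10=80, Calder→D 4·16=64, Farrow→D 9·11=99. Service 491; fixed 64; total 555.
Plan B: {A, B, C, D}: Milton→A 4·7=28, Orton→A 2·22=44, Ashby→A 3·10=30, Calder→A 4·16=64, Farrow→A 6·11=66. Service 232; fixed 129; total 361.
Difference: |555 − 361| = 194.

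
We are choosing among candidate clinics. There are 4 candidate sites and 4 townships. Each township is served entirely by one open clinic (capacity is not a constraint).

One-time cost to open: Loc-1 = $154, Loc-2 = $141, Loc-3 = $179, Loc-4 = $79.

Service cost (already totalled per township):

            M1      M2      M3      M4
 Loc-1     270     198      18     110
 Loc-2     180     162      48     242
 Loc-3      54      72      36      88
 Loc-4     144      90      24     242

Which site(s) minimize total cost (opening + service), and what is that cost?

For any fixed open set, each township goes to its cheapest open site; total = fixed + service.
{Loc-3}: M1→Loc-3 54, M2→Loc-3 72, M3→Loc-3 36, M4→Loc-3 88. Service 250; fixed 179; total 429.
{Loc-3, Loc-4}: service 238 + fixed 258 = 496
{Loc-1, Loc-3}: M1→Loc-3 54, M2→Loc-3 72, M3→Loc-1 18, M4→Loc-3 88. Service 232; fixed 333; total 565.
{Loc-1, Loc-2, Loc-3, Loc-4}: service 232 + fixed 553 = 785
No other subset beats 429.

Open Loc-3 only; minimum total cost 429.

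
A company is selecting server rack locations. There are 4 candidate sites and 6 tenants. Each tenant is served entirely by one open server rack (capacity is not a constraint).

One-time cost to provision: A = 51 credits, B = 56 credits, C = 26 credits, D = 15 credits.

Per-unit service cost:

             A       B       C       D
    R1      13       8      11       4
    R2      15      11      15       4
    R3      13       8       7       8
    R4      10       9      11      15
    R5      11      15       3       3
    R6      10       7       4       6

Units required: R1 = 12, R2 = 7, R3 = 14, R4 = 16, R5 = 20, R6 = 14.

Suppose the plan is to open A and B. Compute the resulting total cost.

Each tenant is assigned to its cheapest site among the open ones.
{A, B}: R1→B 8·12=96, R2→B 11·7=77, R3→B 8·14=112, R4→B 9·16=144, R5→A 11·20=220, R6→B 7·14=98. Service 747; fixed 107; total 854.

Total cost: 854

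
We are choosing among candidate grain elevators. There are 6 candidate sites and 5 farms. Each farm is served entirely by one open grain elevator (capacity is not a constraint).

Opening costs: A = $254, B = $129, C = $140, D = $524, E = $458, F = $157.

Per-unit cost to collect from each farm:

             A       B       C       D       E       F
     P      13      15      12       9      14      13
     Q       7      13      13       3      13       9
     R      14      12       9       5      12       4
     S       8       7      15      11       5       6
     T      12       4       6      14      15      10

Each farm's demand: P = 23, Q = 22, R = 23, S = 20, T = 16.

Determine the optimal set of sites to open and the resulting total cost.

Open F only; minimum total cost 1026.

For any fixed open set, each farm goes to its cheapest open site; total = fixed + service.
{F}: P→F 13·23=299, Q→F 9·22=198, R→F 4·23=92, S→F 6·20=120, T→F 10·16=160. Service 869; fixed 157; total 1026.
{B, F}: service 773 + fixed 286 = 1059
{C, F}: P→C 12·23=276, Q→F 9·22=198, R→F 4·23=92, S→F 6·20=120, T→C 6·16=96. Service 782; fixed 297; total 1079.
{A, B, C, D, E, F}: P→D 9·23=207, Q→D 3·22=66, R→F 4·23=92, S→E 5·20=100, T→B 4·16=64. Service 529; fixed 1662; total 2191.
No other subset beats 1026.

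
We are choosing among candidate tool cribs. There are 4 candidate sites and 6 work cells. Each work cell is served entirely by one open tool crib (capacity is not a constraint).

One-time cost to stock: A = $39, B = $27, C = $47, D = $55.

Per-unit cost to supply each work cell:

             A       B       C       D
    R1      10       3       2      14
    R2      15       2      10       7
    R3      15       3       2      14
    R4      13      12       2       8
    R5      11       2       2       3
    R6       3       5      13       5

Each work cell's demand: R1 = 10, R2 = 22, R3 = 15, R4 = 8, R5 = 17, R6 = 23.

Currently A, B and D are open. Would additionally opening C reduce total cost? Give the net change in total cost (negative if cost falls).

Current service cost with {A, B, D}: 286.
Adding C: each work cell re-picks its cheapest; new service cost 213, saving 73.
Extra fixed cost: 47. Net change = 47 − 73 = -26.
(Totals: 407 → 381.)

Yes — net change −26 (cost falls by 26).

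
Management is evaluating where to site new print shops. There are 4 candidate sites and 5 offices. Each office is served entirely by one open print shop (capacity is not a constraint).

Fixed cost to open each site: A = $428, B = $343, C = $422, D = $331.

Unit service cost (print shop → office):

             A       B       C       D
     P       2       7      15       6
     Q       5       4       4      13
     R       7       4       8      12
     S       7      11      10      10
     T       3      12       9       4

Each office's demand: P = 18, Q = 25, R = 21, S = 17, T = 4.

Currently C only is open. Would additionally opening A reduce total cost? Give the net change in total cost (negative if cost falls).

Current service cost with {C}: 744.
Adding A: each office re-picks its cheapest; new service cost 414, saving 330.
Extra fixed cost: 428. Net change = 428 − 330 = 98.
(Totals: 1166 → 1264.)

No — net change +98 (cost rises by 98).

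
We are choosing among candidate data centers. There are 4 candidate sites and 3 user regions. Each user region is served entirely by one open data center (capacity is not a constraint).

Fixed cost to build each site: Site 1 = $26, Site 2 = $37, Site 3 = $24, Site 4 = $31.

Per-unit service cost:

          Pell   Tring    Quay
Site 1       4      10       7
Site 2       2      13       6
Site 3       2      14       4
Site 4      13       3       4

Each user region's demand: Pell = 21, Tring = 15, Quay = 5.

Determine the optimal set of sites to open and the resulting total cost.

For any fixed open set, each user region goes to its cheapest open site; total = fixed + service.
{Site 3, Site 4}: Pell→Site 3 2·21=42, Tring→Site 4 3·15=45, Quay→Site 3 4·5=20. Service 107; fixed 55; total 162.
{Site 2, Site 4}: Pell→Site 2 2·21=42, Tring→Site 4 3·15=45, Quay→Site 4 4·5=20. Service 107; fixed 68; total 175.
{Site 1, Site 3, Site 4}: Pell→Site 3 2·21=42, Tring→Site 4 3·15=45, Quay→Site 3 4·5=20. Service 107; fixed 81; total 188.
{Site 1, Site 2, Site 3, Site 4}: service 107 + fixed 118 = 225
(All 15 nonempty subsets were checked; Site 3 and Site 4 is lowest.)

Open Site 3 and Site 4; minimum total cost 162.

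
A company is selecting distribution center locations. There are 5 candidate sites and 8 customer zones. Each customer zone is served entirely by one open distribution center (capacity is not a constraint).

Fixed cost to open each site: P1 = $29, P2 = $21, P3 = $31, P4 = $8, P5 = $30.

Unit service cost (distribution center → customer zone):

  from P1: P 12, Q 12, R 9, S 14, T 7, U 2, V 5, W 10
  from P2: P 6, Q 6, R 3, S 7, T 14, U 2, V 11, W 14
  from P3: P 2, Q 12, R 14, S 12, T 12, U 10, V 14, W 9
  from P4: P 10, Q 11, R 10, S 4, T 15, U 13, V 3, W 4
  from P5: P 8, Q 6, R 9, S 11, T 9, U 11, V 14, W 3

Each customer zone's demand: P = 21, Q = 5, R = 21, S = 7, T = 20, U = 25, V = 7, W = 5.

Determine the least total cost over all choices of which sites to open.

For any fixed open set, each customer zone goes to its cheapest open site; total = fixed + service.
{P1, P2, P3, P4}: P→P3 2·21=42, Q→P2 6·5=30, R→P2 3·21=63, S→P4 4·7=28, T→P1 7·20=140, U→P1 2·25=50, V→P4 3·7=21, W→P4 4·5=20. Service 394; fixed 89; total 483.
{P1, P2, P3, P4, P5}: service 389 + fixed 119 = 508
{P2, P3, P4, P5}: P→P3 2·21=42, Q→P2 6·5=30, R→P2 3·21=63, S→P4 4·7=28, T→P5 9·20=180, U→P2 2·25=50, V→P4 3·7=21, W→P5 3·5=15. Service 429; fixed 90; total 519.
{P4}: P→P4 10·21=210, Q→P4 11·5=55, R→P4 10·21=210, S→P4 4·7=28, T→P4 15·20=300, U→P4 13·25=325, V→P4 3·7=21, W→P4 4·5=20. Service 1169; fixed 8; total 1177.
No other subset beats 483.

Minimum total cost: 483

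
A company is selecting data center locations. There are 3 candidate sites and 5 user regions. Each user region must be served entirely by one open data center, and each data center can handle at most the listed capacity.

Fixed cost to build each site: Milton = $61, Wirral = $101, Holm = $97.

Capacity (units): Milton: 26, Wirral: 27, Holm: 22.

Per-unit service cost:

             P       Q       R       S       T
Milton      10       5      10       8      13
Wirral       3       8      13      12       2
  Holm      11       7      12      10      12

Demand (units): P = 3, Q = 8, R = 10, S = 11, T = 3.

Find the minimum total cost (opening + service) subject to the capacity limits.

Open {Milton, Wirral}: P→Wirral 3·3=9, Q→Wirral 8·8=64, R→Milton 10·10=100, S→Milton 8·11=88, T→Wirral 2·3=6.
Loads: Milton carries 21/26, Wirral carries 14/27. Service 267; fixed 162; total 429.
Next best feasible plan costs 435.

Minimum total cost: 429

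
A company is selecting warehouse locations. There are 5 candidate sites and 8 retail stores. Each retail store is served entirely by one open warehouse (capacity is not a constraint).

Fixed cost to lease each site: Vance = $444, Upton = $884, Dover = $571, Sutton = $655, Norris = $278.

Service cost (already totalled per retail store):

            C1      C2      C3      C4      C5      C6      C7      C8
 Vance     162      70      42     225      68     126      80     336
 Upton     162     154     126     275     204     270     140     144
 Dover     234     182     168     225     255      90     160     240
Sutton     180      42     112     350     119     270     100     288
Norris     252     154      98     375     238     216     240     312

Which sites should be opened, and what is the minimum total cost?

For any fixed open set, each retail store goes to its cheapest open site; total = fixed + service.
{Vance}: C1→Vance 162, C2→Vance 70, C3→Vance 42, C4→Vance 225, C5→Vance 68, C6→Vance 126, C7→Vance 80, C8→Vance 336. Service 1109; fixed 444; total 1553.
{Vance, Norris}: service 1085 + fixed 722 = 1807
{Vance, Dover}: service 977 + fixed 1015 = 1992
{Vance, Upton, Dover, Sutton, Norris}: service 853 + fixed 2832 = 3685
No other subset beats 1553.

Open Vance only; minimum total cost 1553.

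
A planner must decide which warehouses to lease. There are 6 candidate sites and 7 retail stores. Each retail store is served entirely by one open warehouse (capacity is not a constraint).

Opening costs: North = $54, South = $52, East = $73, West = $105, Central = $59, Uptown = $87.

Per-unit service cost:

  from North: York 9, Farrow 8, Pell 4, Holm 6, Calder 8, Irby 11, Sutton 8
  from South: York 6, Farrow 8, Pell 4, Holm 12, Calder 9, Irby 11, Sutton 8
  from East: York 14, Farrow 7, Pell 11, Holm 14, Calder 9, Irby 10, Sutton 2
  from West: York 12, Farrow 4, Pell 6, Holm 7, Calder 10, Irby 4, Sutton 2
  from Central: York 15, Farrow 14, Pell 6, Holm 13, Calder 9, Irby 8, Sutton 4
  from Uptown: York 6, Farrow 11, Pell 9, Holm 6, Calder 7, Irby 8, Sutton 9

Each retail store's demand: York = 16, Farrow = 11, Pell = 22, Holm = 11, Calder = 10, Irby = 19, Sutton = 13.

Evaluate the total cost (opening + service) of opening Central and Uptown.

Each retail store is assigned to its cheapest site among the open ones.
{Central, Uptown}: York→Uptown 6·16=96, Farrow→Uptown 11·11=121, Pell→Central 6·22=132, Holm→Uptown 6·11=66, Calder→Uptown 7·10=70, Irby→Central 8·19=152, Sutton→Central 4·13=52. Service 689; fixed 146; total 835.

Total cost: 835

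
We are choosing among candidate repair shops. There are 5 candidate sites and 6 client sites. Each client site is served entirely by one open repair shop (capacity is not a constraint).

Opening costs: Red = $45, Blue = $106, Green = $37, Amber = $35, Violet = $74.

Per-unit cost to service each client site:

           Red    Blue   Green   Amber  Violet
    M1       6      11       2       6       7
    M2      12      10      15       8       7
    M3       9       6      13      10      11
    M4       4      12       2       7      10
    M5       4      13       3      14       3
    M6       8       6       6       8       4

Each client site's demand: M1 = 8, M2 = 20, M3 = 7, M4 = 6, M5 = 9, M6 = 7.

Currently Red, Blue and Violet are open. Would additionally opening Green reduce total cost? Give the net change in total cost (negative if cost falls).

Yes — net change −7 (cost falls by 7).

Current service cost with {Red, Blue, Violet}: 309.
Adding Green: each client site re-picks its cheapest; new service cost 265, saving 44.
Extra fixed cost: 37. Net change = 37 − 44 = -7.
(Totals: 534 → 527.)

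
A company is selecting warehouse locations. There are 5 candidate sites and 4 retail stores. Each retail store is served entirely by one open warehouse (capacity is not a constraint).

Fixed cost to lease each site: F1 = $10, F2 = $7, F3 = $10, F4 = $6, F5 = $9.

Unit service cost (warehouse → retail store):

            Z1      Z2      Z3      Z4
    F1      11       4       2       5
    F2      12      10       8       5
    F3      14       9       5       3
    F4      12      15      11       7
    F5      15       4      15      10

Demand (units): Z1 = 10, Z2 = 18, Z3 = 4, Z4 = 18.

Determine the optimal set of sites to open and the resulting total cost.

Open F1 and F3; minimum total cost 264.

For any fixed open set, each retail store goes to its cheapest open site; total = fixed + service.
{F1, F3}: Z1→F1 11·10=110, Z2→F1 4·18=72, Z3→F1 2·4=8, Z4→F3 3·18=54. Service 244; fixed 20; total 264.
{F1, F3, F4}: service 244 + fixed 26 = 270
{F1, F2, F3}: Z1→F1 11·10=110, Z2→F1 4·18=72, Z3→F1 2·4=8, Z4→F3 3·18=54. Service 244; fixed 27; total 271.
{F1, F2, F3, F4, F5}: service 244 + fixed 42 = 286
No other subset beats 264.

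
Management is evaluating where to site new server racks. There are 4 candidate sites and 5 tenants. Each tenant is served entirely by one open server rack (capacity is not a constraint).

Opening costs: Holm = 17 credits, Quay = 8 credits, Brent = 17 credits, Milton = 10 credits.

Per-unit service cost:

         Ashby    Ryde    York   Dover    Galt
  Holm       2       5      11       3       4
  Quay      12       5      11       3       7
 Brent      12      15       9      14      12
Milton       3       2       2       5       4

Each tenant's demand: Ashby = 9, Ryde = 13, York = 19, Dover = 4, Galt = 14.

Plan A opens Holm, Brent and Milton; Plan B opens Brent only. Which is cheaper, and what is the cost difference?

Plan A is cheaper by 521.

Plan A: {Holm, Brent, Milton}: Ashby→Holm 2·9=18, Ryde→Milton 2·13=26, York→Milton 2·19=38, Dover→Holm 3·4=12, Galt→Holm 4·14=56. Service 150; fixed 44; total 194.
Plan B: {Brent}: Ashby→Brent 12·9=108, Ryde→Brent 15·13=195, York→Brent 9·19=171, Dover→Brent 14·4=56, Galt→Brent 12·14=168. Service 698; fixed 17; total 715.
Difference: |194 − 715| = 521.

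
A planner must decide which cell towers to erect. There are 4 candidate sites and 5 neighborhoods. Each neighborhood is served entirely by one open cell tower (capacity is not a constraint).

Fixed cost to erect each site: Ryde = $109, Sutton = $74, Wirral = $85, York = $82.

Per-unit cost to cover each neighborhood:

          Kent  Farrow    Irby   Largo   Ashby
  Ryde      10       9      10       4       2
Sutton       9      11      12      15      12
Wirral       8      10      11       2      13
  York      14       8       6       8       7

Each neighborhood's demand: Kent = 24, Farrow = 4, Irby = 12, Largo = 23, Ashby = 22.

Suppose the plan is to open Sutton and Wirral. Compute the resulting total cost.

Total cost: 833

Each neighborhood is assigned to its cheapest site among the open ones.
{Sutton, Wirral}: Kent→Wirral 8·24=192, Farrow→Wirral 10·4=40, Irby→Wirral 11·12=132, Largo→Wirral 2·23=46, Ashby→Sutton 12·22=264. Service 674; fixed 159; total 833.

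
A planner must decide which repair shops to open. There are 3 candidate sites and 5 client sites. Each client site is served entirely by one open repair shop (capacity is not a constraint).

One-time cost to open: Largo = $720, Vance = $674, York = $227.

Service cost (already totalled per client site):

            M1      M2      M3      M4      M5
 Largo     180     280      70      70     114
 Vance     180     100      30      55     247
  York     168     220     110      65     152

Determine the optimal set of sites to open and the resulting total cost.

For any fixed open set, each client site goes to its cheapest open site; total = fixed + service.
{York}: M1→York 168, M2→York 220, M3→York 110, M4→York 65, M5→York 152. Service 715; fixed 227; total 942.
{Vance}: service 612 + fixed 674 = 1286
{Vance, York}: M1→York 168, M2→Vance 100, M3→Vance 30, M4→Vance 55, M5→York 152. Service 505; fixed 901; total 1406.
{Largo, Vance, York}: service 467 + fixed 1621 = 2088
No other subset beats 942.

Open York only; minimum total cost 942.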